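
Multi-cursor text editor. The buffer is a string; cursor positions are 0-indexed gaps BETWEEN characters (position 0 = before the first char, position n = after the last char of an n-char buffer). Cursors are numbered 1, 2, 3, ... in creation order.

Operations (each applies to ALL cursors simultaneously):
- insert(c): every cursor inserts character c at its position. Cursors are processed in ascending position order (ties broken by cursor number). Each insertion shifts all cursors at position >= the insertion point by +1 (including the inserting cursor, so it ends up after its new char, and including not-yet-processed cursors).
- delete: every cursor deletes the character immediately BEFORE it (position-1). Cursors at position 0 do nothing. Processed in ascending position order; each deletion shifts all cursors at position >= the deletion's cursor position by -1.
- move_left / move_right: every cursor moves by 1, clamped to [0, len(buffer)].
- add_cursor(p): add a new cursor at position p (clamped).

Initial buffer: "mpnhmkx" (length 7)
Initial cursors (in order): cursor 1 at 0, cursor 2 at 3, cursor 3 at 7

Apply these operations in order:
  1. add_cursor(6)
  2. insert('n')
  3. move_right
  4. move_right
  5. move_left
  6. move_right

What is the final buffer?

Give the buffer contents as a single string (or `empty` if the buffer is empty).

After op 1 (add_cursor(6)): buffer="mpnhmkx" (len 7), cursors c1@0 c2@3 c4@6 c3@7, authorship .......
After op 2 (insert('n')): buffer="nmpnnhmknxn" (len 11), cursors c1@1 c2@5 c4@9 c3@11, authorship 1...2...4.3
After op 3 (move_right): buffer="nmpnnhmknxn" (len 11), cursors c1@2 c2@6 c4@10 c3@11, authorship 1...2...4.3
After op 4 (move_right): buffer="nmpnnhmknxn" (len 11), cursors c1@3 c2@7 c3@11 c4@11, authorship 1...2...4.3
After op 5 (move_left): buffer="nmpnnhmknxn" (len 11), cursors c1@2 c2@6 c3@10 c4@10, authorship 1...2...4.3
After op 6 (move_right): buffer="nmpnnhmknxn" (len 11), cursors c1@3 c2@7 c3@11 c4@11, authorship 1...2...4.3

Answer: nmpnnhmknxn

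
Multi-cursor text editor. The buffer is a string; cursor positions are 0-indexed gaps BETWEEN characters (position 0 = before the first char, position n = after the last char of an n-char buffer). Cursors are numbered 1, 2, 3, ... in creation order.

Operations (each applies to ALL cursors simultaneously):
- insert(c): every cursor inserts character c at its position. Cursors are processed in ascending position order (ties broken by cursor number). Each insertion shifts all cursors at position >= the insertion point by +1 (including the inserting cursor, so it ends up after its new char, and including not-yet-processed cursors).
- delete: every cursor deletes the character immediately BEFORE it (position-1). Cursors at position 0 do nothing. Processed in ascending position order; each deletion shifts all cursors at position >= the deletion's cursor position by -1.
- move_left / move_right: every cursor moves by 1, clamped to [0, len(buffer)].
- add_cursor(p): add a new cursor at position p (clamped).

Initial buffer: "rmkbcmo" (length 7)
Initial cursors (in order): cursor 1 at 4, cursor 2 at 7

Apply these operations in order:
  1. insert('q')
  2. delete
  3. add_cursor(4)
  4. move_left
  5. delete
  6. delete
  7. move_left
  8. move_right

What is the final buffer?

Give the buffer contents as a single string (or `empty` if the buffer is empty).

After op 1 (insert('q')): buffer="rmkbqcmoq" (len 9), cursors c1@5 c2@9, authorship ....1...2
After op 2 (delete): buffer="rmkbcmo" (len 7), cursors c1@4 c2@7, authorship .......
After op 3 (add_cursor(4)): buffer="rmkbcmo" (len 7), cursors c1@4 c3@4 c2@7, authorship .......
After op 4 (move_left): buffer="rmkbcmo" (len 7), cursors c1@3 c3@3 c2@6, authorship .......
After op 5 (delete): buffer="rbco" (len 4), cursors c1@1 c3@1 c2@3, authorship ....
After op 6 (delete): buffer="bo" (len 2), cursors c1@0 c3@0 c2@1, authorship ..
After op 7 (move_left): buffer="bo" (len 2), cursors c1@0 c2@0 c3@0, authorship ..
After op 8 (move_right): buffer="bo" (len 2), cursors c1@1 c2@1 c3@1, authorship ..

Answer: bo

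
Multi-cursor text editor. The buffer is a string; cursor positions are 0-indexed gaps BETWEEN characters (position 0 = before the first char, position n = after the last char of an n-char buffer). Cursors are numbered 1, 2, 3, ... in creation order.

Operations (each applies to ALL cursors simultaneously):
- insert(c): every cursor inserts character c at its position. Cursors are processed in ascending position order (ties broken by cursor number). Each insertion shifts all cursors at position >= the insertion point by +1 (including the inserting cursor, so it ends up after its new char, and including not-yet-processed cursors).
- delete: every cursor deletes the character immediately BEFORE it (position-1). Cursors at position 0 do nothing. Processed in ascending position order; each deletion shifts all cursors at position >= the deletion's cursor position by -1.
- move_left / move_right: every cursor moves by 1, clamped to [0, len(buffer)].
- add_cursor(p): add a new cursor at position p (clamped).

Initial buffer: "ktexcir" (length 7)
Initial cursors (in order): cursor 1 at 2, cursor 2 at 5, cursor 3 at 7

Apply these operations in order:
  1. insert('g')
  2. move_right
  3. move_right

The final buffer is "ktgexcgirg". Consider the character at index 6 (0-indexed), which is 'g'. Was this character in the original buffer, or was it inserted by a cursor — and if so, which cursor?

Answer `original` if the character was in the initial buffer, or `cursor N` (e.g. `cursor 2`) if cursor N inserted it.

Answer: cursor 2

Derivation:
After op 1 (insert('g')): buffer="ktgexcgirg" (len 10), cursors c1@3 c2@7 c3@10, authorship ..1...2..3
After op 2 (move_right): buffer="ktgexcgirg" (len 10), cursors c1@4 c2@8 c3@10, authorship ..1...2..3
After op 3 (move_right): buffer="ktgexcgirg" (len 10), cursors c1@5 c2@9 c3@10, authorship ..1...2..3
Authorship (.=original, N=cursor N): . . 1 . . . 2 . . 3
Index 6: author = 2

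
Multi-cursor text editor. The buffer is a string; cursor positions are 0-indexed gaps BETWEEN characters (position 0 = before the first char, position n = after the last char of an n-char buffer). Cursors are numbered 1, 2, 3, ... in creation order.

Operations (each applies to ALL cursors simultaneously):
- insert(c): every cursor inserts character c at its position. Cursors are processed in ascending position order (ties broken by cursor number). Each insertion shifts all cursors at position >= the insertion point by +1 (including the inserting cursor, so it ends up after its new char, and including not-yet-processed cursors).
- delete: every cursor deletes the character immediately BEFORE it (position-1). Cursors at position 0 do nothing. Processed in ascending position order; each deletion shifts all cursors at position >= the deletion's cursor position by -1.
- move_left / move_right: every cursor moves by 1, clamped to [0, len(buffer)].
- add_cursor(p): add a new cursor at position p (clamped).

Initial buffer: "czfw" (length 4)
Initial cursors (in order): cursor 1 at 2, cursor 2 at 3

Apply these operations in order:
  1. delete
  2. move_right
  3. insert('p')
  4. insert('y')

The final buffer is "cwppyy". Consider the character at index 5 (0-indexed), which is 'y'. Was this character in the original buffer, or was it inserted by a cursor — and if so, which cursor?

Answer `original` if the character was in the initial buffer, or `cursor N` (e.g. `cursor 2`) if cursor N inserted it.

After op 1 (delete): buffer="cw" (len 2), cursors c1@1 c2@1, authorship ..
After op 2 (move_right): buffer="cw" (len 2), cursors c1@2 c2@2, authorship ..
After op 3 (insert('p')): buffer="cwpp" (len 4), cursors c1@4 c2@4, authorship ..12
After op 4 (insert('y')): buffer="cwppyy" (len 6), cursors c1@6 c2@6, authorship ..1212
Authorship (.=original, N=cursor N): . . 1 2 1 2
Index 5: author = 2

Answer: cursor 2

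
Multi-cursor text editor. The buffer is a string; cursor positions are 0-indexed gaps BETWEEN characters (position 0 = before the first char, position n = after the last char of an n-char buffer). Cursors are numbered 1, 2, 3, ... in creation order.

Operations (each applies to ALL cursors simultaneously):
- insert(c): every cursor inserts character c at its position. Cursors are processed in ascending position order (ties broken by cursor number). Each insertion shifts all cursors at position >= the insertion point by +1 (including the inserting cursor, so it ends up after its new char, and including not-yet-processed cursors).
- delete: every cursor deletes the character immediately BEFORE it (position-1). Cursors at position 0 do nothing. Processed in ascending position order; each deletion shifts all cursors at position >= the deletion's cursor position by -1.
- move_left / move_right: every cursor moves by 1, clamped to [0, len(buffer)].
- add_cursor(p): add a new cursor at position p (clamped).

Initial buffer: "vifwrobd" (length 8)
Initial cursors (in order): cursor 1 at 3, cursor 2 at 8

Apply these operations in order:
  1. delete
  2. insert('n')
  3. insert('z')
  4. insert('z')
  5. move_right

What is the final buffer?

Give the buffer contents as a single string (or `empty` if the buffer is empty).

After op 1 (delete): buffer="viwrob" (len 6), cursors c1@2 c2@6, authorship ......
After op 2 (insert('n')): buffer="vinwrobn" (len 8), cursors c1@3 c2@8, authorship ..1....2
After op 3 (insert('z')): buffer="vinzwrobnz" (len 10), cursors c1@4 c2@10, authorship ..11....22
After op 4 (insert('z')): buffer="vinzzwrobnzz" (len 12), cursors c1@5 c2@12, authorship ..111....222
After op 5 (move_right): buffer="vinzzwrobnzz" (len 12), cursors c1@6 c2@12, authorship ..111....222

Answer: vinzzwrobnzz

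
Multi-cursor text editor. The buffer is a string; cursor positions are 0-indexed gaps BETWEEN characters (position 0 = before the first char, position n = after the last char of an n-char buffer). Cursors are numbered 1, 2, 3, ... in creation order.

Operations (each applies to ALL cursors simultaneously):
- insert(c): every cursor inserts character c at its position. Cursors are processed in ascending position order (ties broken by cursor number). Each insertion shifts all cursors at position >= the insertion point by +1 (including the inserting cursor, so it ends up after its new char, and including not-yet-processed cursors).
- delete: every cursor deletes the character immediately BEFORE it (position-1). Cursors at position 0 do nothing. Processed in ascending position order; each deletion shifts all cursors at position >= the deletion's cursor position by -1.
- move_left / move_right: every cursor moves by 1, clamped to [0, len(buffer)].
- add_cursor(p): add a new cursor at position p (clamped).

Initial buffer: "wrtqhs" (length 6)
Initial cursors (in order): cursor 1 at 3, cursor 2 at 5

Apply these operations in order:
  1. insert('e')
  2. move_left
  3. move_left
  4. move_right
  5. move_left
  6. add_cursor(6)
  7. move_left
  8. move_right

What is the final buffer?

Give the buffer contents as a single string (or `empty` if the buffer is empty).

Answer: wrteqhes

Derivation:
After op 1 (insert('e')): buffer="wrteqhes" (len 8), cursors c1@4 c2@7, authorship ...1..2.
After op 2 (move_left): buffer="wrteqhes" (len 8), cursors c1@3 c2@6, authorship ...1..2.
After op 3 (move_left): buffer="wrteqhes" (len 8), cursors c1@2 c2@5, authorship ...1..2.
After op 4 (move_right): buffer="wrteqhes" (len 8), cursors c1@3 c2@6, authorship ...1..2.
After op 5 (move_left): buffer="wrteqhes" (len 8), cursors c1@2 c2@5, authorship ...1..2.
After op 6 (add_cursor(6)): buffer="wrteqhes" (len 8), cursors c1@2 c2@5 c3@6, authorship ...1..2.
After op 7 (move_left): buffer="wrteqhes" (len 8), cursors c1@1 c2@4 c3@5, authorship ...1..2.
After op 8 (move_right): buffer="wrteqhes" (len 8), cursors c1@2 c2@5 c3@6, authorship ...1..2.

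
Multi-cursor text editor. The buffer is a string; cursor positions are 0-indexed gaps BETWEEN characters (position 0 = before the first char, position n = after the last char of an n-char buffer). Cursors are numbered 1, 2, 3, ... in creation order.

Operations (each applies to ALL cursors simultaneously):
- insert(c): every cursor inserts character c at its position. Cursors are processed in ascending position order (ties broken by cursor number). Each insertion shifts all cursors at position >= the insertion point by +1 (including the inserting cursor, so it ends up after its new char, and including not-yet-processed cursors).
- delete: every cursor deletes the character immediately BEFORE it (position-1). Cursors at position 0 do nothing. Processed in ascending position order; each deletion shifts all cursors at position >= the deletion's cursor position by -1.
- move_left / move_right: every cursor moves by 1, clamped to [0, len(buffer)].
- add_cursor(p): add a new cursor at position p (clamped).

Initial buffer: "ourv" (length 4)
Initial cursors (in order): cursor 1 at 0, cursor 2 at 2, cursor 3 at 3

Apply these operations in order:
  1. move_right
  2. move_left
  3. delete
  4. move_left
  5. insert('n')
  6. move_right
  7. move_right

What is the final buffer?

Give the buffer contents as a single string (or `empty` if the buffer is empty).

After op 1 (move_right): buffer="ourv" (len 4), cursors c1@1 c2@3 c3@4, authorship ....
After op 2 (move_left): buffer="ourv" (len 4), cursors c1@0 c2@2 c3@3, authorship ....
After op 3 (delete): buffer="ov" (len 2), cursors c1@0 c2@1 c3@1, authorship ..
After op 4 (move_left): buffer="ov" (len 2), cursors c1@0 c2@0 c3@0, authorship ..
After op 5 (insert('n')): buffer="nnnov" (len 5), cursors c1@3 c2@3 c3@3, authorship 123..
After op 6 (move_right): buffer="nnnov" (len 5), cursors c1@4 c2@4 c3@4, authorship 123..
After op 7 (move_right): buffer="nnnov" (len 5), cursors c1@5 c2@5 c3@5, authorship 123..

Answer: nnnov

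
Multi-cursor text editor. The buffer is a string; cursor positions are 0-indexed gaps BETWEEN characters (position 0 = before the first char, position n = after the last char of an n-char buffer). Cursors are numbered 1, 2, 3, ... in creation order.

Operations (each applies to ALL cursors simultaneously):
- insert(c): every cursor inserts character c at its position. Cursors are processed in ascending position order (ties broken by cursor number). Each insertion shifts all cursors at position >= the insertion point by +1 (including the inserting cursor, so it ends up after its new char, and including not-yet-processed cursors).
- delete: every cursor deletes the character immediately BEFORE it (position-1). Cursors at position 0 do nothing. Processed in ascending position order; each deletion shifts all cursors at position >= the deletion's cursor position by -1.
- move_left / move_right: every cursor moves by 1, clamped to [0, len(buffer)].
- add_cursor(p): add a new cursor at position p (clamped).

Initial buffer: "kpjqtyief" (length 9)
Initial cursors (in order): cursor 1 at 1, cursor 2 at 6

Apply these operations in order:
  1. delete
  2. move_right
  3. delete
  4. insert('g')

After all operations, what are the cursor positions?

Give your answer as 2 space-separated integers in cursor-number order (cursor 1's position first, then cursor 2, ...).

After op 1 (delete): buffer="pjqtief" (len 7), cursors c1@0 c2@4, authorship .......
After op 2 (move_right): buffer="pjqtief" (len 7), cursors c1@1 c2@5, authorship .......
After op 3 (delete): buffer="jqtef" (len 5), cursors c1@0 c2@3, authorship .....
After op 4 (insert('g')): buffer="gjqtgef" (len 7), cursors c1@1 c2@5, authorship 1...2..

Answer: 1 5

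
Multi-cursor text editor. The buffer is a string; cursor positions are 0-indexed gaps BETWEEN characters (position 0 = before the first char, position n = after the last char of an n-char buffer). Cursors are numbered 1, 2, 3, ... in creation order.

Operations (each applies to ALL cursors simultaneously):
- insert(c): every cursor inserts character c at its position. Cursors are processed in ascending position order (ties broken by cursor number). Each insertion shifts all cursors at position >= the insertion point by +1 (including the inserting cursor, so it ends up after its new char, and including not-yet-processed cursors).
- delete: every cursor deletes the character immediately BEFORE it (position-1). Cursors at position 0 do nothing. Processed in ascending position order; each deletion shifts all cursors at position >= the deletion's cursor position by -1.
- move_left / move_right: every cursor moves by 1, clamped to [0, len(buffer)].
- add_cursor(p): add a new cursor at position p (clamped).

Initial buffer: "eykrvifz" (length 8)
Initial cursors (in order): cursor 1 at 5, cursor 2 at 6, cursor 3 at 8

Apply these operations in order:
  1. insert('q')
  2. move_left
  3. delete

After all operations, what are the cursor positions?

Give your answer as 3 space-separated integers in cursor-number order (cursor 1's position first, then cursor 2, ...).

Answer: 4 5 7

Derivation:
After op 1 (insert('q')): buffer="eykrvqiqfzq" (len 11), cursors c1@6 c2@8 c3@11, authorship .....1.2..3
After op 2 (move_left): buffer="eykrvqiqfzq" (len 11), cursors c1@5 c2@7 c3@10, authorship .....1.2..3
After op 3 (delete): buffer="eykrqqfq" (len 8), cursors c1@4 c2@5 c3@7, authorship ....12.3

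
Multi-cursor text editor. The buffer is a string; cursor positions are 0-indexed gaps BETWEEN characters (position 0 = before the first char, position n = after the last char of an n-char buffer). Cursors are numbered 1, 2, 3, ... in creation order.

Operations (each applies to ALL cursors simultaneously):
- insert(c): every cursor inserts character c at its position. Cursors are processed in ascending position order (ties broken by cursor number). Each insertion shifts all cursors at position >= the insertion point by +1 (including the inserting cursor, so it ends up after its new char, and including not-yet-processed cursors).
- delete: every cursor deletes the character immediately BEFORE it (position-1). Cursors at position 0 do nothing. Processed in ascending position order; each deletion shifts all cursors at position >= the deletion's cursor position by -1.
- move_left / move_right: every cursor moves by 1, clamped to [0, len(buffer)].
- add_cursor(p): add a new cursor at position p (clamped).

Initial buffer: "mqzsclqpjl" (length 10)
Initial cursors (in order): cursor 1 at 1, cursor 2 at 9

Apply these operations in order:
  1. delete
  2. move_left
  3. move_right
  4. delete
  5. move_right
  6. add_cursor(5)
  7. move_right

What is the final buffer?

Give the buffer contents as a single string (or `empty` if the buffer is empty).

Answer: zsclql

Derivation:
After op 1 (delete): buffer="qzsclqpl" (len 8), cursors c1@0 c2@7, authorship ........
After op 2 (move_left): buffer="qzsclqpl" (len 8), cursors c1@0 c2@6, authorship ........
After op 3 (move_right): buffer="qzsclqpl" (len 8), cursors c1@1 c2@7, authorship ........
After op 4 (delete): buffer="zsclql" (len 6), cursors c1@0 c2@5, authorship ......
After op 5 (move_right): buffer="zsclql" (len 6), cursors c1@1 c2@6, authorship ......
After op 6 (add_cursor(5)): buffer="zsclql" (len 6), cursors c1@1 c3@5 c2@6, authorship ......
After op 7 (move_right): buffer="zsclql" (len 6), cursors c1@2 c2@6 c3@6, authorship ......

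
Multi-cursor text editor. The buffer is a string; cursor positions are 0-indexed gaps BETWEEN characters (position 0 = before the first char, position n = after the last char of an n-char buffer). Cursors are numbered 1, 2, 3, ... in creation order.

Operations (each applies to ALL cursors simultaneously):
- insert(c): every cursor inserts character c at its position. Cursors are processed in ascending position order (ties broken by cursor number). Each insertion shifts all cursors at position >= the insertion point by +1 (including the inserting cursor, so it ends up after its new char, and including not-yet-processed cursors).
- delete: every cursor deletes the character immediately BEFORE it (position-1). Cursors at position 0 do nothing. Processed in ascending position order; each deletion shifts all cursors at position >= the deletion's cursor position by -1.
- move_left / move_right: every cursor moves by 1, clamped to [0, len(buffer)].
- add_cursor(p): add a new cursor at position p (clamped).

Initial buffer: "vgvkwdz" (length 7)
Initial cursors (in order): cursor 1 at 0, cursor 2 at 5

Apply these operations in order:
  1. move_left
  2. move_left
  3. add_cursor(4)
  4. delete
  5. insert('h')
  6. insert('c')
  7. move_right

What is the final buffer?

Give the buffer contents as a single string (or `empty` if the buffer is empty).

After op 1 (move_left): buffer="vgvkwdz" (len 7), cursors c1@0 c2@4, authorship .......
After op 2 (move_left): buffer="vgvkwdz" (len 7), cursors c1@0 c2@3, authorship .......
After op 3 (add_cursor(4)): buffer="vgvkwdz" (len 7), cursors c1@0 c2@3 c3@4, authorship .......
After op 4 (delete): buffer="vgwdz" (len 5), cursors c1@0 c2@2 c3@2, authorship .....
After op 5 (insert('h')): buffer="hvghhwdz" (len 8), cursors c1@1 c2@5 c3@5, authorship 1..23...
After op 6 (insert('c')): buffer="hcvghhccwdz" (len 11), cursors c1@2 c2@8 c3@8, authorship 11..2323...
After op 7 (move_right): buffer="hcvghhccwdz" (len 11), cursors c1@3 c2@9 c3@9, authorship 11..2323...

Answer: hcvghhccwdz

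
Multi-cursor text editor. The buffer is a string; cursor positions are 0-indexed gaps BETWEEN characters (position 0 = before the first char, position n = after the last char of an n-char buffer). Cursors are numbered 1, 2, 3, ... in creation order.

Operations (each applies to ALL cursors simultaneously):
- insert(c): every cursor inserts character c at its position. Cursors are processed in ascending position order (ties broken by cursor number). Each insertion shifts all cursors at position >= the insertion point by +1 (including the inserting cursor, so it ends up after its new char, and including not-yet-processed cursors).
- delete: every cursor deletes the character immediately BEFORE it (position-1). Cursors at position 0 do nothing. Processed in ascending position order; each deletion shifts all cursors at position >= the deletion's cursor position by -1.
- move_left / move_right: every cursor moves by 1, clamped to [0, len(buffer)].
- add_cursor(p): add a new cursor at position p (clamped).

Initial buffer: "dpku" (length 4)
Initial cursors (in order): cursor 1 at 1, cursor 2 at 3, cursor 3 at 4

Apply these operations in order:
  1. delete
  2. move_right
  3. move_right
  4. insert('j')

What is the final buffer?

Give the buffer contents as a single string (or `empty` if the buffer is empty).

Answer: pjjj

Derivation:
After op 1 (delete): buffer="p" (len 1), cursors c1@0 c2@1 c3@1, authorship .
After op 2 (move_right): buffer="p" (len 1), cursors c1@1 c2@1 c3@1, authorship .
After op 3 (move_right): buffer="p" (len 1), cursors c1@1 c2@1 c3@1, authorship .
After op 4 (insert('j')): buffer="pjjj" (len 4), cursors c1@4 c2@4 c3@4, authorship .123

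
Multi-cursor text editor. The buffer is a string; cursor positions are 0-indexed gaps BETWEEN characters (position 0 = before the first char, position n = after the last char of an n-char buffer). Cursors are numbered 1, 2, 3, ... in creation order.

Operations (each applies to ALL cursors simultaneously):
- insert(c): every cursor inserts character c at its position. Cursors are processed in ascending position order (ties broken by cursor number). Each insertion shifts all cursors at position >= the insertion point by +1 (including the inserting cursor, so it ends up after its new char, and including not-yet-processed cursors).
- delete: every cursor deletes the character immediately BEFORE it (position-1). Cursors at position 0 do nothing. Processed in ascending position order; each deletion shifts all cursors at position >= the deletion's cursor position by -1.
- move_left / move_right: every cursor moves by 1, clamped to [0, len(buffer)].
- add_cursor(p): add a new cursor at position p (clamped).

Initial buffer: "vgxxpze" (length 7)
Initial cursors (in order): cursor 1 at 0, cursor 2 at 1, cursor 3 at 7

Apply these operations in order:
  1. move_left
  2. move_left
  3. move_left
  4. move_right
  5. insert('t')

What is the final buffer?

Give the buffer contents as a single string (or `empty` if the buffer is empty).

Answer: vttgxxptze

Derivation:
After op 1 (move_left): buffer="vgxxpze" (len 7), cursors c1@0 c2@0 c3@6, authorship .......
After op 2 (move_left): buffer="vgxxpze" (len 7), cursors c1@0 c2@0 c3@5, authorship .......
After op 3 (move_left): buffer="vgxxpze" (len 7), cursors c1@0 c2@0 c3@4, authorship .......
After op 4 (move_right): buffer="vgxxpze" (len 7), cursors c1@1 c2@1 c3@5, authorship .......
After op 5 (insert('t')): buffer="vttgxxptze" (len 10), cursors c1@3 c2@3 c3@8, authorship .12....3..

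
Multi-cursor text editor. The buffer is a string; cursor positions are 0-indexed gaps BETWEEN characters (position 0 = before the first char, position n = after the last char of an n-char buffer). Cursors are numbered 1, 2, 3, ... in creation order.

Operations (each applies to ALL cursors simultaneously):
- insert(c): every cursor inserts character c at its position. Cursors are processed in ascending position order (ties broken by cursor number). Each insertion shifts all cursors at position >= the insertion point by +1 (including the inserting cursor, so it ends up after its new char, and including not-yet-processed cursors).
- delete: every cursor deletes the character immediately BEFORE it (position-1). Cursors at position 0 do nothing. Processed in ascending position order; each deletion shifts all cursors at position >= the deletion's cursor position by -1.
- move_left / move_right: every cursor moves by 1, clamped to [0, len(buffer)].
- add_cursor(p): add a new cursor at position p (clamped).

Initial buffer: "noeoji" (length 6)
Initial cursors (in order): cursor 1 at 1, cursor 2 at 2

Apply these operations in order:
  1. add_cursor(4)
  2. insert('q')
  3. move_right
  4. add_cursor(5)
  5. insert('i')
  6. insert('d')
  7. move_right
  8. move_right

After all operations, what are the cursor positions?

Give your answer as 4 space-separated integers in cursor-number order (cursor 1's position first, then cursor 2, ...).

After op 1 (add_cursor(4)): buffer="noeoji" (len 6), cursors c1@1 c2@2 c3@4, authorship ......
After op 2 (insert('q')): buffer="nqoqeoqji" (len 9), cursors c1@2 c2@4 c3@7, authorship .1.2..3..
After op 3 (move_right): buffer="nqoqeoqji" (len 9), cursors c1@3 c2@5 c3@8, authorship .1.2..3..
After op 4 (add_cursor(5)): buffer="nqoqeoqji" (len 9), cursors c1@3 c2@5 c4@5 c3@8, authorship .1.2..3..
After op 5 (insert('i')): buffer="nqoiqeiioqjii" (len 13), cursors c1@4 c2@8 c4@8 c3@12, authorship .1.12.24.3.3.
After op 6 (insert('d')): buffer="nqoidqeiiddoqjidi" (len 17), cursors c1@5 c2@11 c4@11 c3@16, authorship .1.112.2424.3.33.
After op 7 (move_right): buffer="nqoidqeiiddoqjidi" (len 17), cursors c1@6 c2@12 c4@12 c3@17, authorship .1.112.2424.3.33.
After op 8 (move_right): buffer="nqoidqeiiddoqjidi" (len 17), cursors c1@7 c2@13 c4@13 c3@17, authorship .1.112.2424.3.33.

Answer: 7 13 17 13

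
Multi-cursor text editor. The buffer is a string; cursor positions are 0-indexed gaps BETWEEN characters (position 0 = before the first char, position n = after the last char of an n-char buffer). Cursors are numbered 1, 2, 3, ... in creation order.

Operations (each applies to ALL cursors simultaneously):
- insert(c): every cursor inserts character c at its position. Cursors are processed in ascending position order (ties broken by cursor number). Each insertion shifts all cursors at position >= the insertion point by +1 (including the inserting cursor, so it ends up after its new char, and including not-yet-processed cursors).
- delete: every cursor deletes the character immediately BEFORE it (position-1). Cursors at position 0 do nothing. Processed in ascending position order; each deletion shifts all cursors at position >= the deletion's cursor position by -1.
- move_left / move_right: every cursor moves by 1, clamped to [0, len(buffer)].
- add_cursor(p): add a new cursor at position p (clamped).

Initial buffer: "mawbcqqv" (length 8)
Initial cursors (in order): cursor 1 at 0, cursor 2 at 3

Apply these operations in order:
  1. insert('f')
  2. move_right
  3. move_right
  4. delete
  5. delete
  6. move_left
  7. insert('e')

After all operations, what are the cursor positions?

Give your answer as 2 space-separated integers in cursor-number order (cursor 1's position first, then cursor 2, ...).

Answer: 1 4

Derivation:
After op 1 (insert('f')): buffer="fmawfbcqqv" (len 10), cursors c1@1 c2@5, authorship 1...2.....
After op 2 (move_right): buffer="fmawfbcqqv" (len 10), cursors c1@2 c2@6, authorship 1...2.....
After op 3 (move_right): buffer="fmawfbcqqv" (len 10), cursors c1@3 c2@7, authorship 1...2.....
After op 4 (delete): buffer="fmwfbqqv" (len 8), cursors c1@2 c2@5, authorship 1..2....
After op 5 (delete): buffer="fwfqqv" (len 6), cursors c1@1 c2@3, authorship 1.2...
After op 6 (move_left): buffer="fwfqqv" (len 6), cursors c1@0 c2@2, authorship 1.2...
After op 7 (insert('e')): buffer="efwefqqv" (len 8), cursors c1@1 c2@4, authorship 11.22...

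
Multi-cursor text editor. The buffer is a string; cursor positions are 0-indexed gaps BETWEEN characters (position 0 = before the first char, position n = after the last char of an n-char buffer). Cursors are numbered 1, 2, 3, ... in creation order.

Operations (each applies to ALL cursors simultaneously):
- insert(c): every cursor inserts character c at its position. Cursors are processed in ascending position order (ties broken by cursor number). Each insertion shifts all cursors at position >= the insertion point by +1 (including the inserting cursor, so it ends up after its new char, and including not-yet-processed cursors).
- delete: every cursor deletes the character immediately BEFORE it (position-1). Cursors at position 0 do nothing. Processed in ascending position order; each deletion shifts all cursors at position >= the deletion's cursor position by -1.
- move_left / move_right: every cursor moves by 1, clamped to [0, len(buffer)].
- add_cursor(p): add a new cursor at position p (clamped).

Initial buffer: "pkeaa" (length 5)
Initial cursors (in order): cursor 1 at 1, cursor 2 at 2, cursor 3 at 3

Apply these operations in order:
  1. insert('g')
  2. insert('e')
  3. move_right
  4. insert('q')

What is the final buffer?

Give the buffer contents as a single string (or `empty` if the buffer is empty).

After op 1 (insert('g')): buffer="pgkgegaa" (len 8), cursors c1@2 c2@4 c3@6, authorship .1.2.3..
After op 2 (insert('e')): buffer="pgekgeegeaa" (len 11), cursors c1@3 c2@6 c3@9, authorship .11.22.33..
After op 3 (move_right): buffer="pgekgeegeaa" (len 11), cursors c1@4 c2@7 c3@10, authorship .11.22.33..
After op 4 (insert('q')): buffer="pgekqgeeqgeaqa" (len 14), cursors c1@5 c2@9 c3@13, authorship .11.122.233.3.

Answer: pgekqgeeqgeaqa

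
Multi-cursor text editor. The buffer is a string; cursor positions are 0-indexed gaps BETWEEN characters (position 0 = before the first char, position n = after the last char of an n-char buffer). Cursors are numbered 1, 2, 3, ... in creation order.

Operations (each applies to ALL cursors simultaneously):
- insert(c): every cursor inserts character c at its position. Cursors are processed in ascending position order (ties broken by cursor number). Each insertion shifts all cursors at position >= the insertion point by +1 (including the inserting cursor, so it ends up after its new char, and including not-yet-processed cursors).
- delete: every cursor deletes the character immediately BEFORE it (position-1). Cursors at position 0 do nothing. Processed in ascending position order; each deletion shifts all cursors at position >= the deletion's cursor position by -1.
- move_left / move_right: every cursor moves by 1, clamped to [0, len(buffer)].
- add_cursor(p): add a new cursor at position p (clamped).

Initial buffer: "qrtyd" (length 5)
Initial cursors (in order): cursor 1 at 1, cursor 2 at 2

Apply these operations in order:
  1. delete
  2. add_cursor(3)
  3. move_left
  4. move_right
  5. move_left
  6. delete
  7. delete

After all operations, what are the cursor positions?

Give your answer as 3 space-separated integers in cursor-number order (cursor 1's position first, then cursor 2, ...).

After op 1 (delete): buffer="tyd" (len 3), cursors c1@0 c2@0, authorship ...
After op 2 (add_cursor(3)): buffer="tyd" (len 3), cursors c1@0 c2@0 c3@3, authorship ...
After op 3 (move_left): buffer="tyd" (len 3), cursors c1@0 c2@0 c3@2, authorship ...
After op 4 (move_right): buffer="tyd" (len 3), cursors c1@1 c2@1 c3@3, authorship ...
After op 5 (move_left): buffer="tyd" (len 3), cursors c1@0 c2@0 c3@2, authorship ...
After op 6 (delete): buffer="td" (len 2), cursors c1@0 c2@0 c3@1, authorship ..
After op 7 (delete): buffer="d" (len 1), cursors c1@0 c2@0 c3@0, authorship .

Answer: 0 0 0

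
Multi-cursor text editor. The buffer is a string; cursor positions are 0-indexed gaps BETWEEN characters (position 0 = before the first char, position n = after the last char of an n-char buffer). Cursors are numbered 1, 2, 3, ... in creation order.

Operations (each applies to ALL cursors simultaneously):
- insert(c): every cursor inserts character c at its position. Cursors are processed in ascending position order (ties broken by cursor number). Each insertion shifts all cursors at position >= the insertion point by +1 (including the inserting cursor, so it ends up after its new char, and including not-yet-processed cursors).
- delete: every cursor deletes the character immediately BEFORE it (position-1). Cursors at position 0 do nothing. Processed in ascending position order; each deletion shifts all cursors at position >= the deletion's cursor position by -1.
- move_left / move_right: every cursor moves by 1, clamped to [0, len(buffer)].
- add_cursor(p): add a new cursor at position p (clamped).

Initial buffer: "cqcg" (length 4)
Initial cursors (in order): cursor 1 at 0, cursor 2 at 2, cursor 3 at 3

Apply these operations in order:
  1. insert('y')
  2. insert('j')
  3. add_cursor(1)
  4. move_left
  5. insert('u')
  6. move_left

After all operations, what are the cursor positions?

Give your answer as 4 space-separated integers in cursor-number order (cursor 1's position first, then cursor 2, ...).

After op 1 (insert('y')): buffer="ycqycyg" (len 7), cursors c1@1 c2@4 c3@6, authorship 1..2.3.
After op 2 (insert('j')): buffer="yjcqyjcyjg" (len 10), cursors c1@2 c2@6 c3@9, authorship 11..22.33.
After op 3 (add_cursor(1)): buffer="yjcqyjcyjg" (len 10), cursors c4@1 c1@2 c2@6 c3@9, authorship 11..22.33.
After op 4 (move_left): buffer="yjcqyjcyjg" (len 10), cursors c4@0 c1@1 c2@5 c3@8, authorship 11..22.33.
After op 5 (insert('u')): buffer="uyujcqyujcyujg" (len 14), cursors c4@1 c1@3 c2@8 c3@12, authorship 4111..222.333.
After op 6 (move_left): buffer="uyujcqyujcyujg" (len 14), cursors c4@0 c1@2 c2@7 c3@11, authorship 4111..222.333.

Answer: 2 7 11 0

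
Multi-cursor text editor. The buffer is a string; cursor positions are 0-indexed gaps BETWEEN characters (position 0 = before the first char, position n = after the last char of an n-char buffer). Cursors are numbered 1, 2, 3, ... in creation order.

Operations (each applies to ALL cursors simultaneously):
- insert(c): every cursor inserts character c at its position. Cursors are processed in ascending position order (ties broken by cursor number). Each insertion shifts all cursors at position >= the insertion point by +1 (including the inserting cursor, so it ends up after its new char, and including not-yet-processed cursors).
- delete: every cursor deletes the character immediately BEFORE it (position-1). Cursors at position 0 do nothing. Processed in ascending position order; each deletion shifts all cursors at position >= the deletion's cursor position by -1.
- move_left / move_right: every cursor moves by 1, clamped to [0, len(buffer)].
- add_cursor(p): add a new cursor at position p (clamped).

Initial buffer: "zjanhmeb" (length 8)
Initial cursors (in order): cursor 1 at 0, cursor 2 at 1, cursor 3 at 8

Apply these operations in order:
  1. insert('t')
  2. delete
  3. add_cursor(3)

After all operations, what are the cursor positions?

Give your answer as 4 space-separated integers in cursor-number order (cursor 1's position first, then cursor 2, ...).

Answer: 0 1 8 3

Derivation:
After op 1 (insert('t')): buffer="tztjanhmebt" (len 11), cursors c1@1 c2@3 c3@11, authorship 1.2.......3
After op 2 (delete): buffer="zjanhmeb" (len 8), cursors c1@0 c2@1 c3@8, authorship ........
After op 3 (add_cursor(3)): buffer="zjanhmeb" (len 8), cursors c1@0 c2@1 c4@3 c3@8, authorship ........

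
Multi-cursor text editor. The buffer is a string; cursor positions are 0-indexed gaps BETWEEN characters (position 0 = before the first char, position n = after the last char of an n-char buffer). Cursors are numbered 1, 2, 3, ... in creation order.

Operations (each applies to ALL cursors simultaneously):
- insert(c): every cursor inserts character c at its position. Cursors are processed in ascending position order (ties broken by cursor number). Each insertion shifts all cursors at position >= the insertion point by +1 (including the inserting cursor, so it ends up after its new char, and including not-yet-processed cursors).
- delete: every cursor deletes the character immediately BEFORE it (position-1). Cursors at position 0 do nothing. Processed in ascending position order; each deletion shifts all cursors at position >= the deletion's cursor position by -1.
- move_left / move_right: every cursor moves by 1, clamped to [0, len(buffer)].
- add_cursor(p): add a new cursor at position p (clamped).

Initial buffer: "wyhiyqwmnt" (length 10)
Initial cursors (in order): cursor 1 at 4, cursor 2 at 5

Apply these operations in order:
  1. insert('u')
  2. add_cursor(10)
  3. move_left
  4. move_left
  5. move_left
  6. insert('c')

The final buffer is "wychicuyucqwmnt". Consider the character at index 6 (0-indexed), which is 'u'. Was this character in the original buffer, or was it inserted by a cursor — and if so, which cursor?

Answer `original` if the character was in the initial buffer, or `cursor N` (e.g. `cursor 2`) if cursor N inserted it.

Answer: cursor 1

Derivation:
After op 1 (insert('u')): buffer="wyhiuyuqwmnt" (len 12), cursors c1@5 c2@7, authorship ....1.2.....
After op 2 (add_cursor(10)): buffer="wyhiuyuqwmnt" (len 12), cursors c1@5 c2@7 c3@10, authorship ....1.2.....
After op 3 (move_left): buffer="wyhiuyuqwmnt" (len 12), cursors c1@4 c2@6 c3@9, authorship ....1.2.....
After op 4 (move_left): buffer="wyhiuyuqwmnt" (len 12), cursors c1@3 c2@5 c3@8, authorship ....1.2.....
After op 5 (move_left): buffer="wyhiuyuqwmnt" (len 12), cursors c1@2 c2@4 c3@7, authorship ....1.2.....
After op 6 (insert('c')): buffer="wychicuyucqwmnt" (len 15), cursors c1@3 c2@6 c3@10, authorship ..1..21.23.....
Authorship (.=original, N=cursor N): . . 1 . . 2 1 . 2 3 . . . . .
Index 6: author = 1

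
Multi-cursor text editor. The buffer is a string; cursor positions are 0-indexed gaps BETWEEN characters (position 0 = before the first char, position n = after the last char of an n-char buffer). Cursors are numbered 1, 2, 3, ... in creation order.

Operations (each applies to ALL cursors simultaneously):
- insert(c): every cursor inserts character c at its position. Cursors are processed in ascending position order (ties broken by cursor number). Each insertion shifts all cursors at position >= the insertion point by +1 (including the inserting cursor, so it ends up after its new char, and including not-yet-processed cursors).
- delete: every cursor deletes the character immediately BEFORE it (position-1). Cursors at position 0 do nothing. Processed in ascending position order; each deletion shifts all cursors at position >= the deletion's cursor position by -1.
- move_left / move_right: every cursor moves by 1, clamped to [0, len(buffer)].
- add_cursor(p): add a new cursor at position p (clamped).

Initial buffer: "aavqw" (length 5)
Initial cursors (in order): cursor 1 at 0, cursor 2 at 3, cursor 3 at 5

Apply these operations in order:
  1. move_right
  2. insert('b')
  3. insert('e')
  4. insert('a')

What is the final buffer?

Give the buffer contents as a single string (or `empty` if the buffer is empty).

After op 1 (move_right): buffer="aavqw" (len 5), cursors c1@1 c2@4 c3@5, authorship .....
After op 2 (insert('b')): buffer="abavqbwb" (len 8), cursors c1@2 c2@6 c3@8, authorship .1...2.3
After op 3 (insert('e')): buffer="abeavqbewbe" (len 11), cursors c1@3 c2@8 c3@11, authorship .11...22.33
After op 4 (insert('a')): buffer="abeaavqbeawbea" (len 14), cursors c1@4 c2@10 c3@14, authorship .111...222.333

Answer: abeaavqbeawbea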